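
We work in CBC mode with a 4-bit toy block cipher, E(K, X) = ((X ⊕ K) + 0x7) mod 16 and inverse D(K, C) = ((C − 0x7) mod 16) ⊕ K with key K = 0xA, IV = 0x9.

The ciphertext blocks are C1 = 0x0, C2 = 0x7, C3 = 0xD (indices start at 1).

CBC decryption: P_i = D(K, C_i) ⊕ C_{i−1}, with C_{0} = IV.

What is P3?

P3 = 0xB

P3: D(K, 0xD) = 0xC; 0xC ⊕ 0x7 = 0xB.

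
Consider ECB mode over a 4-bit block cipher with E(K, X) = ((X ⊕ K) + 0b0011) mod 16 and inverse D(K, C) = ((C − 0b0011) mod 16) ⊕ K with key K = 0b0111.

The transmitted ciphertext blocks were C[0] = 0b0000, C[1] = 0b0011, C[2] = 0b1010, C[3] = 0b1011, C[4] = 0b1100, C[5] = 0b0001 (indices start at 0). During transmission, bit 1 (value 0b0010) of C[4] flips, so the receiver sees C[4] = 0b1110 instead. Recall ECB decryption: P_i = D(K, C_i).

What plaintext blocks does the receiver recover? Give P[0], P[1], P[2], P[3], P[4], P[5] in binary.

Only C[4] changed, to 0b1110. In ECB, a change in C_i affects only P_i. Decrypting the received ciphertext:
P[0]: D(K, 0b0000) = 0b1010.
P[1]: D(K, 0b0011) = 0b0111.
P[2]: D(K, 0b1010) = 0b0000.
P[3]: D(K, 0b1011) = 0b1111.
P[4]: D(K, 0b1110) = 0b1100.
P[5]: D(K, 0b0001) = 0b1001.
Blocks that differ from the original plaintext: P[4].

P[0] = 0b1010, P[1] = 0b0111, P[2] = 0b0000, P[3] = 0b1111, P[4] = 0b1100, P[5] = 0b1001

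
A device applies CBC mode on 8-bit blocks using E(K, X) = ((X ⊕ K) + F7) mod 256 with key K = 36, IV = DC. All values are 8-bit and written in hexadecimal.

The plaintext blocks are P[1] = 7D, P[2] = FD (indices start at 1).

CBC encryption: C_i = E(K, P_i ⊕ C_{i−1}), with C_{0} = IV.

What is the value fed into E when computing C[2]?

73

C[1]: P[1] ⊕ DC = A1; E(K, A1) = 8E.
C[2]: P[2] ⊕ 8E = 73; E(K, 73) = 3C.
So the input to E for block [2] is 73.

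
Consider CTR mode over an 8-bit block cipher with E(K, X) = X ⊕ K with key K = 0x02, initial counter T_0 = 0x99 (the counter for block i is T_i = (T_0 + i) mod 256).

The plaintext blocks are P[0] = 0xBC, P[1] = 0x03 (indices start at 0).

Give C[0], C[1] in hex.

C[0] = 0x27, C[1] = 0x9B

CTR encryption: S_i = E(K, T_i) where T_i is the counter for block i; C_i = P_i ⊕ S_i.
C[0]: T = 0x99, S = E(K, T) = 0x9B; 0xBC ⊕ 0x9B = 0x27.
C[1]: T = 0x9A, S = E(K, T) = 0x98; 0x03 ⊕ 0x98 = 0x9B.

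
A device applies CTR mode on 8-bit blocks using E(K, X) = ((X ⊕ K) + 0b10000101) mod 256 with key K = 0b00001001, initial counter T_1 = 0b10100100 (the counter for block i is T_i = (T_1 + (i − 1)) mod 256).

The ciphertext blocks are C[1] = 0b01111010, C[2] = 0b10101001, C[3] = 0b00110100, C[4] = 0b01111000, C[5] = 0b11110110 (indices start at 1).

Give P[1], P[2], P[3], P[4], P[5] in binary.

CTR decryption: S_i = E(K, T_i) where T_i is the counter for block i; P_i = C_i ⊕ S_i.
P[1]: T = 0b10100100, S = E(K, T) = 0b00110010; 0b01111010 ⊕ 0b00110010 = 0b01001000.
P[2]: T = 0b10100101, S = E(K, T) = 0b00110001; 0b10101001 ⊕ 0b00110001 = 0b10011000.
P[3]: T = 0b10100110, S = E(K, T) = 0b00110100; 0b00110100 ⊕ 0b00110100 = 0b00000000.
P[4]: T = 0b10100111, S = E(K, T) = 0b00110011; 0b01111000 ⊕ 0b00110011 = 0b01001011.
P[5]: T = 0b10101000, S = E(K, T) = 0b00100110; 0b11110110 ⊕ 0b00100110 = 0b11010000.

P[1] = 0b01001000, P[2] = 0b10011000, P[3] = 0b00000000, P[4] = 0b01001011, P[5] = 0b11010000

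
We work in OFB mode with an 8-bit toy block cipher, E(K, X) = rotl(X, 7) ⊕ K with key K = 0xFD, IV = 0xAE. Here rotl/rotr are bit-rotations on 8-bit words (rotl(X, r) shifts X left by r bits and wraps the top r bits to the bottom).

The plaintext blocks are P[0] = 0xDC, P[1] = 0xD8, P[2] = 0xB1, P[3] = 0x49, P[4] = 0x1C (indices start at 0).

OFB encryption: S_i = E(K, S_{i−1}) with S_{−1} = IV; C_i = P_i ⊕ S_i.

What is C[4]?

C[4] = 0x75

C[0]: S = E(K, 0xAE) = 0xAA; 0xDC ⊕ 0xAA = 0x76.
C[1]: S = E(K, 0xAA) = 0xA8; 0xD8 ⊕ 0xA8 = 0x70.
C[2]: S = E(K, 0xA8) = 0xA9; 0xB1 ⊕ 0xA9 = 0x18.
C[3]: S = E(K, 0xA9) = 0x29; 0x49 ⊕ 0x29 = 0x60.
C[4]: S = E(K, 0x29) = 0x69; 0x1C ⊕ 0x69 = 0x75.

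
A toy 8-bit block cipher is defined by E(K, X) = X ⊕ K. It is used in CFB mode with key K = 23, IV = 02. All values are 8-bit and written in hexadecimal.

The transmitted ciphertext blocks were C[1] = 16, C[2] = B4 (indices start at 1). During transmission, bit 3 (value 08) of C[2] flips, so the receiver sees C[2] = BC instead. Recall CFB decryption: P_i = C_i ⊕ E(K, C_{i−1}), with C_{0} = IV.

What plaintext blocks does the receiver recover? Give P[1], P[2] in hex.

P[1] = 37, P[2] = 89

Only C[2] changed, to BC. In CFB, a change in C_i flips the same bit in P_i and garbles P_{i+1}. Decrypting the received ciphertext:
P[1]: E(K, 02) = 21; 16 ⊕ 21 = 37.
P[2]: E(K, 16) = 35; BC ⊕ 35 = 89.
Blocks that differ from the original plaintext: P[2].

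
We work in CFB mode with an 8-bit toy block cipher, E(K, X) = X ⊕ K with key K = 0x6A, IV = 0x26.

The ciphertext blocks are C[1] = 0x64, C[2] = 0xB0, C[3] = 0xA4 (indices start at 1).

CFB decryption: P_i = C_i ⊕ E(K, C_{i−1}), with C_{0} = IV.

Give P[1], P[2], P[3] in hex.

P[1] = 0x28, P[2] = 0xBE, P[3] = 0x7E

P[1]: E(K, 0x26) = 0x4C; 0x64 ⊕ 0x4C = 0x28.
P[2]: E(K, 0x64) = 0x0E; 0xB0 ⊕ 0x0E = 0xBE.
P[3]: E(K, 0xB0) = 0xDA; 0xA4 ⊕ 0xDA = 0x7E.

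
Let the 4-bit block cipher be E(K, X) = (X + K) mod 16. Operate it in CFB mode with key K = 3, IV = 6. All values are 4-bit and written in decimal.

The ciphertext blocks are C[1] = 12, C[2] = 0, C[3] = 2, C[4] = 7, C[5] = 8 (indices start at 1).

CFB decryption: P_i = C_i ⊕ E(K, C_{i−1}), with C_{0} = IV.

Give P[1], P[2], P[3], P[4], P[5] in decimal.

P[1] = 5, P[2] = 15, P[3] = 1, P[4] = 2, P[5] = 2

P[1]: E(K, 6) = 9; 12 ⊕ 9 = 5.
P[2]: E(K, 12) = 15; 0 ⊕ 15 = 15.
P[3]: E(K, 0) = 3; 2 ⊕ 3 = 1.
P[4]: E(K, 2) = 5; 7 ⊕ 5 = 2.
P[5]: E(K, 7) = 10; 8 ⊕ 10 = 2.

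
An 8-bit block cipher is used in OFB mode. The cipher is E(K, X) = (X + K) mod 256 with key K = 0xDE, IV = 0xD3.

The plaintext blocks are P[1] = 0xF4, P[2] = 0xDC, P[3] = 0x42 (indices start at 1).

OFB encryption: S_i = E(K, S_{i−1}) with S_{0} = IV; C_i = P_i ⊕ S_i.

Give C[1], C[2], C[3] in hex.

C[1]: S = E(K, 0xD3) = 0xB1; 0xF4 ⊕ 0xB1 = 0x45.
C[2]: S = E(K, 0xB1) = 0x8F; 0xDC ⊕ 0x8F = 0x53.
C[3]: S = E(K, 0x8F) = 0x6D; 0x42 ⊕ 0x6D = 0x2F.

C[1] = 0x45, C[2] = 0x53, C[3] = 0x2F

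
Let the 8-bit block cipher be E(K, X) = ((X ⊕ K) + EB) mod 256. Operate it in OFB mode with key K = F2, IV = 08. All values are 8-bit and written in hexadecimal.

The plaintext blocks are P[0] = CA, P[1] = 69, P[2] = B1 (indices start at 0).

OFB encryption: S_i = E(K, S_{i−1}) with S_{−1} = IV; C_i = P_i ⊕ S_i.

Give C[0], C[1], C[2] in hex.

C[0] = 2F, C[1] = 6B, C[2] = 6A

C[0]: S = E(K, 08) = E5; CA ⊕ E5 = 2F.
C[1]: S = E(K, E5) = 02; 69 ⊕ 02 = 6B.
C[2]: S = E(K, 02) = DB; B1 ⊕ DB = 6A.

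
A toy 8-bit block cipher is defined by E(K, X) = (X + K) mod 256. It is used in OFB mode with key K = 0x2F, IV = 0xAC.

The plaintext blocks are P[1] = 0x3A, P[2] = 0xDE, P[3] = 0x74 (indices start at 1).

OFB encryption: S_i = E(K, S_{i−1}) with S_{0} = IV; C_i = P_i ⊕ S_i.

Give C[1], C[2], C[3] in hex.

C[1] = 0xE1, C[2] = 0xD4, C[3] = 0x4D

C[1]: S = E(K, 0xAC) = 0xDB; 0x3A ⊕ 0xDB = 0xE1.
C[2]: S = E(K, 0xDB) = 0x0A; 0xDE ⊕ 0x0A = 0xD4.
C[3]: S = E(K, 0x0A) = 0x39; 0x74 ⊕ 0x39 = 0x4D.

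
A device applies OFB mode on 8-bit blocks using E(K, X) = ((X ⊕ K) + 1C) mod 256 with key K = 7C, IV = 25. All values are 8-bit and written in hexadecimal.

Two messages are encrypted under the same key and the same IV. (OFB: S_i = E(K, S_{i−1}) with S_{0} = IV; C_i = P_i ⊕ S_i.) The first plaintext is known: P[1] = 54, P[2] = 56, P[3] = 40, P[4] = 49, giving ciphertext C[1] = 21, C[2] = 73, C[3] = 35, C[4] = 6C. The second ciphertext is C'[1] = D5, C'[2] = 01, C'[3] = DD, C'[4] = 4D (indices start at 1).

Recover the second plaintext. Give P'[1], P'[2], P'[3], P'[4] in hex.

P'[1] = A0, P'[2] = 24, P'[3] = A8, P'[4] = 68

In OFB with a reused IV, both messages share the same keystream S_i, so C_i ⊕ C'_i = P_i ⊕ P'_i and thus P'_i = P_i ⊕ C_i ⊕ C'_i.
P'[1]: 54 ⊕ 21 ⊕ D5 = A0.
P'[2]: 56 ⊕ 73 ⊕ 01 = 24.
P'[3]: 40 ⊕ 35 ⊕ DD = A8.
P'[4]: 49 ⊕ 6C ⊕ 4D = 68.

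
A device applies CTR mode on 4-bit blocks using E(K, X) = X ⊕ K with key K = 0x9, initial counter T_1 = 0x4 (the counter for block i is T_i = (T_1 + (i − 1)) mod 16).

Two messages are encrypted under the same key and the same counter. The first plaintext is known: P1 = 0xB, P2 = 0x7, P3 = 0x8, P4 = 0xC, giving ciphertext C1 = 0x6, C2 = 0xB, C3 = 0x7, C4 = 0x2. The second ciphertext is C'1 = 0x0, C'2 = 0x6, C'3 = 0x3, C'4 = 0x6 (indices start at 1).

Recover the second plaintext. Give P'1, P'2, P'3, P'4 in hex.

In CTR with a reused counter, both messages share the same keystream S_i, so C_i ⊕ C'_i = P_i ⊕ P'_i and thus P'_i = P_i ⊕ C_i ⊕ C'_i.
P'1: 0xB ⊕ 0x6 ⊕ 0x0 = 0xD.
P'2: 0x7 ⊕ 0xB ⊕ 0x6 = 0xA.
P'3: 0x8 ⊕ 0x7 ⊕ 0x3 = 0xC.
P'4: 0xC ⊕ 0x2 ⊕ 0x6 = 0x8.

P'1 = 0xD, P'2 = 0xA, P'3 = 0xC, P'4 = 0x8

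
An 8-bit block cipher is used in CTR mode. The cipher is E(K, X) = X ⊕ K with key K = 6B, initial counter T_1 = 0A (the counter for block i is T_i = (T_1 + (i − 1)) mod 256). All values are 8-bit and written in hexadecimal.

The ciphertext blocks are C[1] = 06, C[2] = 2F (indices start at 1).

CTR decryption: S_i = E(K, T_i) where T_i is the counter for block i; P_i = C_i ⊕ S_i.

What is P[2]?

P[2]: T = 0B, S = E(K, T) = 60; 2F ⊕ 60 = 4F.

P[2] = 4F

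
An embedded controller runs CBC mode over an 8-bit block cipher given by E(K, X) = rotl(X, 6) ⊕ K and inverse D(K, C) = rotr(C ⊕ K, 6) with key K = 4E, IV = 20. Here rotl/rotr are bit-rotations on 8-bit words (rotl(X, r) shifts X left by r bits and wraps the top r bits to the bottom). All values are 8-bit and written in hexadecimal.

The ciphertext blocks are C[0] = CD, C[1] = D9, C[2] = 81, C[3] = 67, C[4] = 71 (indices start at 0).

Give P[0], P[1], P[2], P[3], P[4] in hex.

P[0] = 2E, P[1] = 93, P[2] = E6, P[3] = 25, P[4] = 9B

CBC decryption: P_i = D(K, C_i) ⊕ C_{i−1}, with C_{−1} = IV.
P[0]: D(K, CD) = 0E; 0E ⊕ 20 = 2E.
P[1]: D(K, D9) = 5E; 5E ⊕ CD = 93.
P[2]: D(K, 81) = 3F; 3F ⊕ D9 = E6.
P[3]: D(K, 67) = A4; A4 ⊕ 81 = 25.
P[4]: D(K, 71) = FC; FC ⊕ 67 = 9B.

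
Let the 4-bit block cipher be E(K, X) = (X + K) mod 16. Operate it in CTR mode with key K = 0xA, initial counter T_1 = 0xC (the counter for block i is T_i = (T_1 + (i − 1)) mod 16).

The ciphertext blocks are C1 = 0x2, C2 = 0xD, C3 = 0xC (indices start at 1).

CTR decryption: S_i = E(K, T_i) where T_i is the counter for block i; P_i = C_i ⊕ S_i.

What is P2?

P2: T = 0xD, S = E(K, T) = 0x7; 0xD ⊕ 0x7 = 0xA.

P2 = 0xA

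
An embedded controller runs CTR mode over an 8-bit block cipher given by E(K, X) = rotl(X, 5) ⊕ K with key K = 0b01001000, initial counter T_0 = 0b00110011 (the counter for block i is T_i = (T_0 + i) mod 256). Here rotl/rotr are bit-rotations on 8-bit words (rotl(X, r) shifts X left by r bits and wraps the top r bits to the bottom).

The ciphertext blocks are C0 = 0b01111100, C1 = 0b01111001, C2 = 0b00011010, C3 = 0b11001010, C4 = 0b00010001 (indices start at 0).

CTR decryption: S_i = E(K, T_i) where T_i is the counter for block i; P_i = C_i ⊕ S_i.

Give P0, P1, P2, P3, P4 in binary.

P0: T = 0b00110011, S = E(K, T) = 0b00101110; 0b01111100 ⊕ 0b00101110 = 0b01010010.
P1: T = 0b00110100, S = E(K, T) = 0b11001110; 0b01111001 ⊕ 0b11001110 = 0b10110111.
P2: T = 0b00110101, S = E(K, T) = 0b11101110; 0b00011010 ⊕ 0b11101110 = 0b11110100.
P3: T = 0b00110110, S = E(K, T) = 0b10001110; 0b11001010 ⊕ 0b10001110 = 0b01000100.
P4: T = 0b00110111, S = E(K, T) = 0b10101110; 0b00010001 ⊕ 0b10101110 = 0b10111111.

P0 = 0b01010010, P1 = 0b10110111, P2 = 0b11110100, P3 = 0b01000100, P4 = 0b10111111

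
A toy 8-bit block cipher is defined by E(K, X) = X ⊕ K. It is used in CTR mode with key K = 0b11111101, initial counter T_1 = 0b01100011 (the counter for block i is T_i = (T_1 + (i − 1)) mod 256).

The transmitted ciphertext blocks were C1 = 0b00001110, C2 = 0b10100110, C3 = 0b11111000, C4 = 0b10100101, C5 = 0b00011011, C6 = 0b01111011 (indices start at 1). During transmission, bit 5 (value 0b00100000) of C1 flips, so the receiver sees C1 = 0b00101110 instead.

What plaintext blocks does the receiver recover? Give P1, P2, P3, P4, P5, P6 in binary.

CTR decryption: S_i = E(K, T_i) where T_i is the counter for block i; P_i = C_i ⊕ S_i.
Only C1 changed, to 0b00101110. In CTR, a change in C_i flips the same bit in P_i only; the keystream is unaffected. Decrypting the received ciphertext:
P1: T = 0b01100011, S = E(K, T) = 0b10011110; 0b00101110 ⊕ 0b10011110 = 0b10110000.
P2: T = 0b01100100, S = E(K, T) = 0b10011001; 0b10100110 ⊕ 0b10011001 = 0b00111111.
P3: T = 0b01100101, S = E(K, T) = 0b10011000; 0b11111000 ⊕ 0b10011000 = 0b01100000.
P4: T = 0b01100110, S = E(K, T) = 0b10011011; 0b10100101 ⊕ 0b10011011 = 0b00111110.
P5: T = 0b01100111, S = E(K, T) = 0b10011010; 0b00011011 ⊕ 0b10011010 = 0b10000001.
P6: T = 0b01101000, S = E(K, T) = 0b10010101; 0b01111011 ⊕ 0b10010101 = 0b11101110.
Blocks that differ from the original plaintext: P1.

P1 = 0b10110000, P2 = 0b00111111, P3 = 0b01100000, P4 = 0b00111110, P5 = 0b10000001, P6 = 0b11101110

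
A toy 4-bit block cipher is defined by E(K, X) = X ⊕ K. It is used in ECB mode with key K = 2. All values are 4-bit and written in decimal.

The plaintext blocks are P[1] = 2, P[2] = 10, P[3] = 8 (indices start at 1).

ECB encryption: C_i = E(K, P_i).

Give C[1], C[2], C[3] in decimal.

C[1]: E(K, 2) = 0.
C[2]: E(K, 10) = 8.
C[3]: E(K, 8) = 10.

C[1] = 0, C[2] = 8, C[3] = 10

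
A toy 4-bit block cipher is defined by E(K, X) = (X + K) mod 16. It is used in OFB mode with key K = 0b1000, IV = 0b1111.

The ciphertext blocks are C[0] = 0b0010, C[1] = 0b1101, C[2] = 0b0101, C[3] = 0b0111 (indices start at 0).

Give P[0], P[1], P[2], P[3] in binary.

P[0] = 0b0101, P[1] = 0b0010, P[2] = 0b0010, P[3] = 0b1000

OFB decryption: S_i = E(K, S_{i−1}) with S_{−1} = IV; P_i = C_i ⊕ S_i.
P[0]: S = E(K, 0b1111) = 0b0111; 0b0010 ⊕ 0b0111 = 0b0101.
P[1]: S = E(K, 0b0111) = 0b1111; 0b1101 ⊕ 0b1111 = 0b0010.
P[2]: S = E(K, 0b1111) = 0b0111; 0b0101 ⊕ 0b0111 = 0b0010.
P[3]: S = E(K, 0b0111) = 0b1111; 0b0111 ⊕ 0b1111 = 0b1000.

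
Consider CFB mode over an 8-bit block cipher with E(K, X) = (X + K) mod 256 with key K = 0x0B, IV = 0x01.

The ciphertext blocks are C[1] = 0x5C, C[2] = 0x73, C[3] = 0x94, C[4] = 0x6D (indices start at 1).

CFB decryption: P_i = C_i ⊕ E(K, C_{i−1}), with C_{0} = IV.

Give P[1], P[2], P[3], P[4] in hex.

P[1]: E(K, 0x01) = 0x0C; 0x5C ⊕ 0x0C = 0x50.
P[2]: E(K, 0x5C) = 0x67; 0x73 ⊕ 0x67 = 0x14.
P[3]: E(K, 0x73) = 0x7E; 0x94 ⊕ 0x7E = 0xEA.
P[4]: E(K, 0x94) = 0x9F; 0x6D ⊕ 0x9F = 0xF2.

P[1] = 0x50, P[2] = 0x14, P[3] = 0xEA, P[4] = 0xF2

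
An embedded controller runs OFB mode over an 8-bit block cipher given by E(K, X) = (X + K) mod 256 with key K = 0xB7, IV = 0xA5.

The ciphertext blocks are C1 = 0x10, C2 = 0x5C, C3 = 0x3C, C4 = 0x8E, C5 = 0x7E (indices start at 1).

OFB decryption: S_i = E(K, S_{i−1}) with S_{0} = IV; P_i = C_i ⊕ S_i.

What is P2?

P1: S = E(K, 0xA5) = 0x5C; 0x10 ⊕ 0x5C = 0x4C.
P2: S = E(K, 0x5C) = 0x13; 0x5C ⊕ 0x13 = 0x4F.

P2 = 0x4F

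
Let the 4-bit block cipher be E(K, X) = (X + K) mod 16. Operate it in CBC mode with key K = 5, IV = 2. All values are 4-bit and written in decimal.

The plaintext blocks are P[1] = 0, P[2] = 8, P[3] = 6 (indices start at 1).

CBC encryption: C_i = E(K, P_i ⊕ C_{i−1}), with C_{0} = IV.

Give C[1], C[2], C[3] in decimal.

C[1] = 7, C[2] = 4, C[3] = 7

C[1]: P[1] ⊕ 2 = 2; E(K, 2) = 7.
C[2]: P[2] ⊕ 7 = 15; E(K, 15) = 4.
C[3]: P[3] ⊕ 4 = 2; E(K, 2) = 7.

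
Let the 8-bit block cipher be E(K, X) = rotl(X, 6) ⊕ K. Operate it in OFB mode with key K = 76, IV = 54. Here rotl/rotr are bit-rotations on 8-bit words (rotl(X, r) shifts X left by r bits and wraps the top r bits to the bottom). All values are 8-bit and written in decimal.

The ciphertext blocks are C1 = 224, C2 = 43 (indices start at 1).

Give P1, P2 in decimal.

OFB decryption: S_i = E(K, S_{i−1}) with S_{0} = IV; P_i = C_i ⊕ S_i.
P1: S = E(K, 54) = 193; 224 ⊕ 193 = 33.
P2: S = E(K, 193) = 60; 43 ⊕ 60 = 23.

P1 = 33, P2 = 23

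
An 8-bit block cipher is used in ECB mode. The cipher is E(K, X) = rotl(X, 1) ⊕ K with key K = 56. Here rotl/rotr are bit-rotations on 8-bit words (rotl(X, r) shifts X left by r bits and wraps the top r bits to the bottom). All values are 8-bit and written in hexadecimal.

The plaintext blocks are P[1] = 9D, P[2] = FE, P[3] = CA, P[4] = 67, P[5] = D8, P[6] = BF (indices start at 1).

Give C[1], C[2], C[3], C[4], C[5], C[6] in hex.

ECB encryption: C_i = E(K, P_i).
C[1]: E(K, 9D) = 6D.
C[2]: E(K, FE) = AB.
C[3]: E(K, CA) = C3.
C[4]: E(K, 67) = 98.
C[5]: E(K, D8) = E7.
C[6]: E(K, BF) = 29.

C[1] = 6D, C[2] = AB, C[3] = C3, C[4] = 98, C[5] = E7, C[6] = 29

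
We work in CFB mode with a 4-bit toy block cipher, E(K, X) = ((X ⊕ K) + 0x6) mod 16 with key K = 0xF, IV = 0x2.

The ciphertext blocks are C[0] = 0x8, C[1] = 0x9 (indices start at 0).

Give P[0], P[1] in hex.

CFB decryption: P_i = C_i ⊕ E(K, C_{i−1}), with C_{−1} = IV.
P[0]: E(K, 0x2) = 0x3; 0x8 ⊕ 0x3 = 0xB.
P[1]: E(K, 0x8) = 0xD; 0x9 ⊕ 0xD = 0x4.

P[0] = 0xB, P[1] = 0x4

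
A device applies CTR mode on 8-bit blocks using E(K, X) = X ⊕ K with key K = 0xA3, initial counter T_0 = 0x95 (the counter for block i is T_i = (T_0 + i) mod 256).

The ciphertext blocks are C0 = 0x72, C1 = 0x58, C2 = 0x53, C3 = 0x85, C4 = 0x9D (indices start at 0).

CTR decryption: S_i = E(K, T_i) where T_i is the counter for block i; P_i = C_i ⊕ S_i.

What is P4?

P4 = 0xA7

P4: T = 0x99, S = E(K, T) = 0x3A; 0x9D ⊕ 0x3A = 0xA7.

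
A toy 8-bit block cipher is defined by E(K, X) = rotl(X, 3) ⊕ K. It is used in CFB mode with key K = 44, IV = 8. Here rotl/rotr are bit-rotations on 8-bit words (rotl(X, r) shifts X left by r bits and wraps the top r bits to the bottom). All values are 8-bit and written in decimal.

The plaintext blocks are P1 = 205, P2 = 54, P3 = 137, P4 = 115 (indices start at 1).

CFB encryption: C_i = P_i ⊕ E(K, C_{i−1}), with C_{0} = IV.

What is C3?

C1: E(K, 8) = 108; 205 ⊕ 108 = 161.
C2: E(K, 161) = 33; 54 ⊕ 33 = 23.
C3: E(K, 23) = 148; 137 ⊕ 148 = 29.

C3 = 29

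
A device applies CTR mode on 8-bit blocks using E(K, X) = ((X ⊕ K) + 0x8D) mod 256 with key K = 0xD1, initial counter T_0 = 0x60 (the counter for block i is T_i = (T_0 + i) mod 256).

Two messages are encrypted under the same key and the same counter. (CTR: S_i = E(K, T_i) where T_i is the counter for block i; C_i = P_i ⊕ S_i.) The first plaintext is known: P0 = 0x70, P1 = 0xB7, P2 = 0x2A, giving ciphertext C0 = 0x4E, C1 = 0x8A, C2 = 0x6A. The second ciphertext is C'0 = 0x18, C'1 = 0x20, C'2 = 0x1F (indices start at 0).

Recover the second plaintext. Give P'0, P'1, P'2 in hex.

P'0 = 0x26, P'1 = 0x1D, P'2 = 0x5F

In CTR with a reused counter, both messages share the same keystream S_i, so C_i ⊕ C'_i = P_i ⊕ P'_i and thus P'_i = P_i ⊕ C_i ⊕ C'_i.
P'0: 0x70 ⊕ 0x4E ⊕ 0x18 = 0x26.
P'1: 0xB7 ⊕ 0x8A ⊕ 0x20 = 0x1D.
P'2: 0x2A ⊕ 0x6A ⊕ 0x1F = 0x5F.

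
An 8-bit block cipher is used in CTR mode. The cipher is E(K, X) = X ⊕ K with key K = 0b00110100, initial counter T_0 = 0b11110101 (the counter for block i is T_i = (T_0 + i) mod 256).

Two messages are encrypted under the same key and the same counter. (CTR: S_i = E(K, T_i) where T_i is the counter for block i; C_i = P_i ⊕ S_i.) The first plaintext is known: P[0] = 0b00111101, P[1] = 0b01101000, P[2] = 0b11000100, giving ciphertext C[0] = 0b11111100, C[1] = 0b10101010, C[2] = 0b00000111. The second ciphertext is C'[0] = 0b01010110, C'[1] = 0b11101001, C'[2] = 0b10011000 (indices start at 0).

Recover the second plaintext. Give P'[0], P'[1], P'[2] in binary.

In CTR with a reused counter, both messages share the same keystream S_i, so C_i ⊕ C'_i = P_i ⊕ P'_i and thus P'_i = P_i ⊕ C_i ⊕ C'_i.
P'[0]: 0b00111101 ⊕ 0b11111100 ⊕ 0b01010110 = 0b10010111.
P'[1]: 0b01101000 ⊕ 0b10101010 ⊕ 0b11101001 = 0b00101011.
P'[2]: 0b11000100 ⊕ 0b00000111 ⊕ 0b10011000 = 0b01011011.

P'[0] = 0b10010111, P'[1] = 0b00101011, P'[2] = 0b01011011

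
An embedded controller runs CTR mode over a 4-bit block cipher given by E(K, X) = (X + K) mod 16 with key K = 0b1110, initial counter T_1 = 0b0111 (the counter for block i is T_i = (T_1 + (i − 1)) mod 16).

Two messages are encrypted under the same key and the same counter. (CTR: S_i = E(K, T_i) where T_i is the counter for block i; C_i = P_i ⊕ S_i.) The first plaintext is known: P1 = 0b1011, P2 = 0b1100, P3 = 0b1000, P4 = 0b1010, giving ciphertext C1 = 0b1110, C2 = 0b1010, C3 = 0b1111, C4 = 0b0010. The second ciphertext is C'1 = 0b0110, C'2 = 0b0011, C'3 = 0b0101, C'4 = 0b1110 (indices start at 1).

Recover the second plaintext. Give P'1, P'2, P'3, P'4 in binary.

In CTR with a reused counter, both messages share the same keystream S_i, so C_i ⊕ C'_i = P_i ⊕ P'_i and thus P'_i = P_i ⊕ C_i ⊕ C'_i.
P'1: 0b1011 ⊕ 0b1110 ⊕ 0b0110 = 0b0011.
P'2: 0b1100 ⊕ 0b1010 ⊕ 0b0011 = 0b0101.
P'3: 0b1000 ⊕ 0b1111 ⊕ 0b0101 = 0b0010.
P'4: 0b1010 ⊕ 0b0010 ⊕ 0b1110 = 0b0110.

P'1 = 0b0011, P'2 = 0b0101, P'3 = 0b0010, P'4 = 0b0110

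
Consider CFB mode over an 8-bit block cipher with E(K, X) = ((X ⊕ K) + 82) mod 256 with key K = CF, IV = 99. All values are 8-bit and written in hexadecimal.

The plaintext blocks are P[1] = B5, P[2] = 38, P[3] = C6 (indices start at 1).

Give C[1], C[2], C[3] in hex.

CFB encryption: C_i = P_i ⊕ E(K, C_{i−1}), with C_{0} = IV.
C[1]: E(K, 99) = D8; B5 ⊕ D8 = 6D.
C[2]: E(K, 6D) = 24; 38 ⊕ 24 = 1C.
C[3]: E(K, 1C) = 55; C6 ⊕ 55 = 93.

C[1] = 6D, C[2] = 1C, C[3] = 93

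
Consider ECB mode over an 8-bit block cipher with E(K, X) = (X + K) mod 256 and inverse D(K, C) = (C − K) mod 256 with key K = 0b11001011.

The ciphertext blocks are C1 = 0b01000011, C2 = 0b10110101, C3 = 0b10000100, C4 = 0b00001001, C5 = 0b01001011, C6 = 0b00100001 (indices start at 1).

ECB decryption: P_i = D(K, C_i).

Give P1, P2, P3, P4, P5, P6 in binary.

P1: D(K, 0b01000011) = 0b01111000.
P2: D(K, 0b10110101) = 0b11101010.
P3: D(K, 0b10000100) = 0b10111001.
P4: D(K, 0b00001001) = 0b00111110.
P5: D(K, 0b01001011) = 0b10000000.
P6: D(K, 0b00100001) = 0b01010110.

P1 = 0b01111000, P2 = 0b11101010, P3 = 0b10111001, P4 = 0b00111110, P5 = 0b10000000, P6 = 0b01010110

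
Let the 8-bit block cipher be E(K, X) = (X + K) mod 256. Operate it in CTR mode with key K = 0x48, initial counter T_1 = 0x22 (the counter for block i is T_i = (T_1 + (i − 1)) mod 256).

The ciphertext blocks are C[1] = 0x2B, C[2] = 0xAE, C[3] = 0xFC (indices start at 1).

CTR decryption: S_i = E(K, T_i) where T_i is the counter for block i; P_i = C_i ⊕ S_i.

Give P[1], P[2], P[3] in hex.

P[1] = 0x41, P[2] = 0xC5, P[3] = 0x90

P[1]: T = 0x22, S = E(K, T) = 0x6A; 0x2B ⊕ 0x6A = 0x41.
P[2]: T = 0x23, S = E(K, T) = 0x6B; 0xAE ⊕ 0x6B = 0xC5.
P[3]: T = 0x24, S = E(K, T) = 0x6C; 0xFC ⊕ 0x6C = 0x90.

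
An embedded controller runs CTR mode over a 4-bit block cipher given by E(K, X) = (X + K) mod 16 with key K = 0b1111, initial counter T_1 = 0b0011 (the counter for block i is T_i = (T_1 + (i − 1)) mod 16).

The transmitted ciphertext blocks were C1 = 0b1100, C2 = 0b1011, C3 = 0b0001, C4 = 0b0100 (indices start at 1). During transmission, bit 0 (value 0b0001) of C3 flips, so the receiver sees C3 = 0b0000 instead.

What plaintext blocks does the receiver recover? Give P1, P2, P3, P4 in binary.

CTR decryption: S_i = E(K, T_i) where T_i is the counter for block i; P_i = C_i ⊕ S_i.
Only C3 changed, to 0b0000. In CTR, a change in C_i flips the same bit in P_i only; the keystream is unaffected. Decrypting the received ciphertext:
P1: T = 0b0011, S = E(K, T) = 0b0010; 0b1100 ⊕ 0b0010 = 0b1110.
P2: T = 0b0100, S = E(K, T) = 0b0011; 0b1011 ⊕ 0b0011 = 0b1000.
P3: T = 0b0101, S = E(K, T) = 0b0100; 0b0000 ⊕ 0b0100 = 0b0100.
P4: T = 0b0110, S = E(K, T) = 0b0101; 0b0100 ⊕ 0b0101 = 0b0001.
Blocks that differ from the original plaintext: P3.

P1 = 0b1110, P2 = 0b1000, P3 = 0b0100, P4 = 0b0001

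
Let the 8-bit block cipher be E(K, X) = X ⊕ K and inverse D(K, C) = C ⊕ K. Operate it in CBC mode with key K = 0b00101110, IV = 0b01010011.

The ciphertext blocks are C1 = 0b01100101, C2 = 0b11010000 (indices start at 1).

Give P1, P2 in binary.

P1 = 0b00011000, P2 = 0b10011011

CBC decryption: P_i = D(K, C_i) ⊕ C_{i−1}, with C_{0} = IV.
P1: D(K, 0b01100101) = 0b01001011; 0b01001011 ⊕ 0b01010011 = 0b00011000.
P2: D(K, 0b11010000) = 0b11111110; 0b11111110 ⊕ 0b01100101 = 0b10011011.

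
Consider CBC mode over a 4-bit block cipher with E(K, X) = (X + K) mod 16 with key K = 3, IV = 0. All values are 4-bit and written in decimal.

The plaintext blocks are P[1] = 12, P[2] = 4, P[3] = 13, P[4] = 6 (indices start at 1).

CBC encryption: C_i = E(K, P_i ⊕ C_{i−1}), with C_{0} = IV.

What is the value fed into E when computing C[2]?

C[1]: P[1] ⊕ 0 = 12; E(K, 12) = 15.
C[2]: P[2] ⊕ 15 = 11; E(K, 11) = 14.
So the input to E for block [2] is 11.

11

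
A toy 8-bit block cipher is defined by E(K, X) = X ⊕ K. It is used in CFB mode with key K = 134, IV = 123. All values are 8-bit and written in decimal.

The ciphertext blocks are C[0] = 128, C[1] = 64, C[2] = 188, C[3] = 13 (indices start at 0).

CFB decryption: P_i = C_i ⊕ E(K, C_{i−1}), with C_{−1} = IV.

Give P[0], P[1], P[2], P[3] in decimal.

P[0] = 125, P[1] = 70, P[2] = 122, P[3] = 55

P[0]: E(K, 123) = 253; 128 ⊕ 253 = 125.
P[1]: E(K, 128) = 6; 64 ⊕ 6 = 70.
P[2]: E(K, 64) = 198; 188 ⊕ 198 = 122.
P[3]: E(K, 188) = 58; 13 ⊕ 58 = 55.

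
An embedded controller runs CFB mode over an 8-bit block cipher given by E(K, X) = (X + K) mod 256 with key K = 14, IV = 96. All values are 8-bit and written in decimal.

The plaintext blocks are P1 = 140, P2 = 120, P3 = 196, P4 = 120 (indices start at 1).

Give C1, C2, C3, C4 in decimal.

C1 = 226, C2 = 136, C3 = 82, C4 = 24

CFB encryption: C_i = P_i ⊕ E(K, C_{i−1}), with C_{0} = IV.
C1: E(K, 96) = 110; 140 ⊕ 110 = 226.
C2: E(K, 226) = 240; 120 ⊕ 240 = 136.
C3: E(K, 136) = 150; 196 ⊕ 150 = 82.
C4: E(K, 82) = 96; 120 ⊕ 96 = 24.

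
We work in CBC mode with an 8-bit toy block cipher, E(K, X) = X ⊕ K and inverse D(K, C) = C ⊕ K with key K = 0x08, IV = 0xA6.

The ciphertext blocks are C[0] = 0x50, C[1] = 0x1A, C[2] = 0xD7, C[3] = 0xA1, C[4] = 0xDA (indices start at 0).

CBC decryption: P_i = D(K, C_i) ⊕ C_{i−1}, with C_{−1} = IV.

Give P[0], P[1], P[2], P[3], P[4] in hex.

P[0]: D(K, 0x50) = 0x58; 0x58 ⊕ 0xA6 = 0xFE.
P[1]: D(K, 0x1A) = 0x12; 0x12 ⊕ 0x50 = 0x42.
P[2]: D(K, 0xD7) = 0xDF; 0xDF ⊕ 0x1A = 0xC5.
P[3]: D(K, 0xA1) = 0xA9; 0xA9 ⊕ 0xD7 = 0x7E.
P[4]: D(K, 0xDA) = 0xD2; 0xD2 ⊕ 0xA1 = 0x73.

P[0] = 0xFE, P[1] = 0x42, P[2] = 0xC5, P[3] = 0x7E, P[4] = 0x73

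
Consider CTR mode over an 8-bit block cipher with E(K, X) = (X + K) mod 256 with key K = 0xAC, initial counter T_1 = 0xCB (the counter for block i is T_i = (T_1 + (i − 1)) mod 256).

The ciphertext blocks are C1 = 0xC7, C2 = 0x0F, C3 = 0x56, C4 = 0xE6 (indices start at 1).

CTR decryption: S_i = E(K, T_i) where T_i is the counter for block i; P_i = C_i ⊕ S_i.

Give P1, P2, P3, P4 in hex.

P1 = 0xB0, P2 = 0x77, P3 = 0x2F, P4 = 0x9C

P1: T = 0xCB, S = E(K, T) = 0x77; 0xC7 ⊕ 0x77 = 0xB0.
P2: T = 0xCC, S = E(K, T) = 0x78; 0x0F ⊕ 0x78 = 0x77.
P3: T = 0xCD, S = E(K, T) = 0x79; 0x56 ⊕ 0x79 = 0x2F.
P4: T = 0xCE, S = E(K, T) = 0x7A; 0xE6 ⊕ 0x7A = 0x9C.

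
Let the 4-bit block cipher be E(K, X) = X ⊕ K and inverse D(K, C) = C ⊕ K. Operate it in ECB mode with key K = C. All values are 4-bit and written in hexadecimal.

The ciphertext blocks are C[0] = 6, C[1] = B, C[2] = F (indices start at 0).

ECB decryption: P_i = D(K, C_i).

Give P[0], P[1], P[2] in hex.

P[0] = A, P[1] = 7, P[2] = 3

P[0]: D(K, 6) = A.
P[1]: D(K, B) = 7.
P[2]: D(K, F) = 3.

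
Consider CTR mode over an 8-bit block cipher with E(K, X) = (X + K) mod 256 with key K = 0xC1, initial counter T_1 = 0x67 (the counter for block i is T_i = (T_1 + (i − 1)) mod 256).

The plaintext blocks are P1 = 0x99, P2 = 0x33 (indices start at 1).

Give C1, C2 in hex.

C1 = 0xB1, C2 = 0x1A

CTR encryption: S_i = E(K, T_i) where T_i is the counter for block i; C_i = P_i ⊕ S_i.
C1: T = 0x67, S = E(K, T) = 0x28; 0x99 ⊕ 0x28 = 0xB1.
C2: T = 0x68, S = E(K, T) = 0x29; 0x33 ⊕ 0x29 = 0x1A.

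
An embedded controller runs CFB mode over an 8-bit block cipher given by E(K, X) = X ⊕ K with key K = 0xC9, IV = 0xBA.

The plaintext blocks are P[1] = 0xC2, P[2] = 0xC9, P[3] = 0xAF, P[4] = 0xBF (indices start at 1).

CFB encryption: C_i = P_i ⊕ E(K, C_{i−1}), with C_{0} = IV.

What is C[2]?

C[2] = 0xB1

C[1]: E(K, 0xBA) = 0x73; 0xC2 ⊕ 0x73 = 0xB1.
C[2]: E(K, 0xB1) = 0x78; 0xC9 ⊕ 0x78 = 0xB1.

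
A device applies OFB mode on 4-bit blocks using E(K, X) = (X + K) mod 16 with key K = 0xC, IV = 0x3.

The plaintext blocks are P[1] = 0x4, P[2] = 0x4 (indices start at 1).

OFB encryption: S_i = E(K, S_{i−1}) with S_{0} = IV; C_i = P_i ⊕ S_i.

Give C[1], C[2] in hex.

C[1]: S = E(K, 0x3) = 0xF; 0x4 ⊕ 0xF = 0xB.
C[2]: S = E(K, 0xF) = 0xB; 0x4 ⊕ 0xB = 0xF.

C[1] = 0xB, C[2] = 0xF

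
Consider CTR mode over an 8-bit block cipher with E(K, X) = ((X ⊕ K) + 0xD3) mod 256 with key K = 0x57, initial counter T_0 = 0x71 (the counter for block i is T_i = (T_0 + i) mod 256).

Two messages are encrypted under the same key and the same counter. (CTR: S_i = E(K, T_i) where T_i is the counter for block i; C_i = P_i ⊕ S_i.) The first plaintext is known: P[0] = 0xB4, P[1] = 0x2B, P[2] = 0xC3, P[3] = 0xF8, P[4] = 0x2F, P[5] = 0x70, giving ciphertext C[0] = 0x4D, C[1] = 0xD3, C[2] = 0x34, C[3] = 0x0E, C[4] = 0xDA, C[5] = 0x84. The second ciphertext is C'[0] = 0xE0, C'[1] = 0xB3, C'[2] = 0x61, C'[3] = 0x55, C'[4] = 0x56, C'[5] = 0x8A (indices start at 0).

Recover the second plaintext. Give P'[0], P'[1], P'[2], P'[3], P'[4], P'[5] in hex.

P'[0] = 0x19, P'[1] = 0x4B, P'[2] = 0x96, P'[3] = 0xA3, P'[4] = 0xA3, P'[5] = 0x7E

In CTR with a reused counter, both messages share the same keystream S_i, so C_i ⊕ C'_i = P_i ⊕ P'_i and thus P'_i = P_i ⊕ C_i ⊕ C'_i.
P'[0]: 0xB4 ⊕ 0x4D ⊕ 0xE0 = 0x19.
P'[1]: 0x2B ⊕ 0xD3 ⊕ 0xB3 = 0x4B.
P'[2]: 0xC3 ⊕ 0x34 ⊕ 0x61 = 0x96.
P'[3]: 0xF8 ⊕ 0x0E ⊕ 0x55 = 0xA3.
P'[4]: 0x2F ⊕ 0xDA ⊕ 0x56 = 0xA3.
P'[5]: 0x70 ⊕ 0x84 ⊕ 0x8A = 0x7E.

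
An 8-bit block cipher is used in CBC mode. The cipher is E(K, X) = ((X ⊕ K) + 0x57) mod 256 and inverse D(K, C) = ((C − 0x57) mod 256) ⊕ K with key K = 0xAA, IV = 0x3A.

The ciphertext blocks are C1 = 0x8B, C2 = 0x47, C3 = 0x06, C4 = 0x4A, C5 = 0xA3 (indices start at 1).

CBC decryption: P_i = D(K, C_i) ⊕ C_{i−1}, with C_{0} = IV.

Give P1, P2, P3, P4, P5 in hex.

P1 = 0xA4, P2 = 0xD1, P3 = 0x42, P4 = 0x5F, P5 = 0xAC

P1: D(K, 0x8B) = 0x9E; 0x9E ⊕ 0x3A = 0xA4.
P2: D(K, 0x47) = 0x5A; 0x5A ⊕ 0x8B = 0xD1.
P3: D(K, 0x06) = 0x05; 0x05 ⊕ 0x47 = 0x42.
P4: D(K, 0x4A) = 0x59; 0x59 ⊕ 0x06 = 0x5F.
P5: D(K, 0xA3) = 0xE6; 0xE6 ⊕ 0x4A = 0xAC.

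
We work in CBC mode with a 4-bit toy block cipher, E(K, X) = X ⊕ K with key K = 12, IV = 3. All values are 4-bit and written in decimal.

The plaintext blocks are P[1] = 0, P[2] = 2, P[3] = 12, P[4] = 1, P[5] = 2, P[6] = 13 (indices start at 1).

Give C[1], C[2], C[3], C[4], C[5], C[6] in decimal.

C[1] = 15, C[2] = 1, C[3] = 1, C[4] = 12, C[5] = 2, C[6] = 3

CBC encryption: C_i = E(K, P_i ⊕ C_{i−1}), with C_{0} = IV.
C[1]: P[1] ⊕ 3 = 3; E(K, 3) = 15.
C[2]: P[2] ⊕ 15 = 13; E(K, 13) = 1.
C[3]: P[3] ⊕ 1 = 13; E(K, 13) = 1.
C[4]: P[4] ⊕ 1 = 0; E(K, 0) = 12.
C[5]: P[5] ⊕ 12 = 14; E(K, 14) = 2.
C[6]: P[6] ⊕ 2 = 15; E(K, 15) = 3.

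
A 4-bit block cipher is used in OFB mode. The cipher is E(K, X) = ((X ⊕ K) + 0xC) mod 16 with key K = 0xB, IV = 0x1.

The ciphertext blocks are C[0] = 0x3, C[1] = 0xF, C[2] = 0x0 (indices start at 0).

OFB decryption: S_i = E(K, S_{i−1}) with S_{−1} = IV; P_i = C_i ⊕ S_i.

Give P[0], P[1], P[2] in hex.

P[0]: S = E(K, 0x1) = 0x6; 0x3 ⊕ 0x6 = 0x5.
P[1]: S = E(K, 0x6) = 0x9; 0xF ⊕ 0x9 = 0x6.
P[2]: S = E(K, 0x9) = 0xE; 0x0 ⊕ 0xE = 0xE.

P[0] = 0x5, P[1] = 0x6, P[2] = 0xE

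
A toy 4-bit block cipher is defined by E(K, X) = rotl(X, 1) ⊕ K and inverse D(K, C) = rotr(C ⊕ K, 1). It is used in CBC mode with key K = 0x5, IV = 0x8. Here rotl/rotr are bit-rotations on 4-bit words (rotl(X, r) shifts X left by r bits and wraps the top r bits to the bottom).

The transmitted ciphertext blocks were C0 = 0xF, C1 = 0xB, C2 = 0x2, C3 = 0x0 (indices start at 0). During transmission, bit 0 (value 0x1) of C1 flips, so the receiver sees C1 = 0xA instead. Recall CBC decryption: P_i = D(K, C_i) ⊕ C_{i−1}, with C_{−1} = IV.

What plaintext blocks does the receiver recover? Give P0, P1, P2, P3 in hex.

P0 = 0xD, P1 = 0x0, P2 = 0x1, P3 = 0x8

Only C1 changed, to 0xA. In CBC, a change in C_i garbles P_i and flips the same bit in P_{i+1}. Decrypting the received ciphertext:
P0: D(K, 0xF) = 0x5; 0x5 ⊕ 0x8 = 0xD.
P1: D(K, 0xA) = 0xF; 0xF ⊕ 0xF = 0x0.
P2: D(K, 0x2) = 0xB; 0xB ⊕ 0xA = 0x1.
P3: D(K, 0x0) = 0xA; 0xA ⊕ 0x2 = 0x8.
Blocks that differ from the original plaintext: P1, P2.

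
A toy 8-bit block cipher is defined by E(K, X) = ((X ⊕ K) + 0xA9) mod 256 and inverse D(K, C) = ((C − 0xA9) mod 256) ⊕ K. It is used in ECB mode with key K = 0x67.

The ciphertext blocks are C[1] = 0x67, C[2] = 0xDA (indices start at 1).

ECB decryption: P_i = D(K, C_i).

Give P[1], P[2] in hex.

P[1]: D(K, 0x67) = 0xD9.
P[2]: D(K, 0xDA) = 0x56.

P[1] = 0xD9, P[2] = 0x56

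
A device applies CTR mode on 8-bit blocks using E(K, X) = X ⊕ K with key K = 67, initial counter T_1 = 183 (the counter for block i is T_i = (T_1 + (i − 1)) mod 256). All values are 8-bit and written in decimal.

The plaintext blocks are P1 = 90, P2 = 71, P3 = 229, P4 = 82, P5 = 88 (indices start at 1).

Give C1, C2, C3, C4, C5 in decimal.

CTR encryption: S_i = E(K, T_i) where T_i is the counter for block i; C_i = P_i ⊕ S_i.
C1: T = 183, S = E(K, T) = 244; 90 ⊕ 244 = 174.
C2: T = 184, S = E(K, T) = 251; 71 ⊕ 251 = 188.
C3: T = 185, S = E(K, T) = 250; 229 ⊕ 250 = 31.
C4: T = 186, S = E(K, T) = 249; 82 ⊕ 249 = 171.
C5: T = 187, S = E(K, T) = 248; 88 ⊕ 248 = 160.

C1 = 174, C2 = 188, C3 = 31, C4 = 171, C5 = 160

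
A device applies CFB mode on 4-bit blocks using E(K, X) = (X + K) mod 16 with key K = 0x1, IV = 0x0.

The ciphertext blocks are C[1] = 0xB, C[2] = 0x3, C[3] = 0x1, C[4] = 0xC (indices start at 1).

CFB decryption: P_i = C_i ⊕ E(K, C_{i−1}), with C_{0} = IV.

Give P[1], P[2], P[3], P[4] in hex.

P[1] = 0xA, P[2] = 0xF, P[3] = 0x5, P[4] = 0xE

P[1]: E(K, 0x0) = 0x1; 0xB ⊕ 0x1 = 0xA.
P[2]: E(K, 0xB) = 0xC; 0x3 ⊕ 0xC = 0xF.
P[3]: E(K, 0x3) = 0x4; 0x1 ⊕ 0x4 = 0x5.
P[4]: E(K, 0x1) = 0x2; 0xC ⊕ 0x2 = 0xE.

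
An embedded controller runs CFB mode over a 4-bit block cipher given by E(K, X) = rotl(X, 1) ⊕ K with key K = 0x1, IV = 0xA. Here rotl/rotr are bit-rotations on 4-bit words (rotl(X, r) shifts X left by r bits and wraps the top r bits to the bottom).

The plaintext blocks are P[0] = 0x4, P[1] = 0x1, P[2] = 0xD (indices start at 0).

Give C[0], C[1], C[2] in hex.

CFB encryption: C_i = P_i ⊕ E(K, C_{i−1}), with C_{−1} = IV.
C[0]: E(K, 0xA) = 0x4; 0x4 ⊕ 0x4 = 0x0.
C[1]: E(K, 0x0) = 0x1; 0x1 ⊕ 0x1 = 0x0.
C[2]: E(K, 0x0) = 0x1; 0xD ⊕ 0x1 = 0xC.

C[0] = 0x0, C[1] = 0x0, C[2] = 0xC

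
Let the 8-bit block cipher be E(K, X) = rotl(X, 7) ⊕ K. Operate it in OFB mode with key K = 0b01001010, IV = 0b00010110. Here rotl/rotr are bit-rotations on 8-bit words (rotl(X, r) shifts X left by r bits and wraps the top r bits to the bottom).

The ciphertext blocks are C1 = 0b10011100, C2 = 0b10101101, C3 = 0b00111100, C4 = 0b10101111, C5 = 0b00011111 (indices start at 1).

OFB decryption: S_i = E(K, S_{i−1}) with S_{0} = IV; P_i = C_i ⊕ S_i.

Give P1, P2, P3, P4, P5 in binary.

P1: S = E(K, 0b00010110) = 0b01000001; 0b10011100 ⊕ 0b01000001 = 0b11011101.
P2: S = E(K, 0b01000001) = 0b11101010; 0b10101101 ⊕ 0b11101010 = 0b01000111.
P3: S = E(K, 0b11101010) = 0b00111111; 0b00111100 ⊕ 0b00111111 = 0b00000011.
P4: S = E(K, 0b00111111) = 0b11010101; 0b10101111 ⊕ 0b11010101 = 0b01111010.
P5: S = E(K, 0b11010101) = 0b10100000; 0b00011111 ⊕ 0b10100000 = 0b10111111.

P1 = 0b11011101, P2 = 0b01000111, P3 = 0b00000011, P4 = 0b01111010, P5 = 0b10111111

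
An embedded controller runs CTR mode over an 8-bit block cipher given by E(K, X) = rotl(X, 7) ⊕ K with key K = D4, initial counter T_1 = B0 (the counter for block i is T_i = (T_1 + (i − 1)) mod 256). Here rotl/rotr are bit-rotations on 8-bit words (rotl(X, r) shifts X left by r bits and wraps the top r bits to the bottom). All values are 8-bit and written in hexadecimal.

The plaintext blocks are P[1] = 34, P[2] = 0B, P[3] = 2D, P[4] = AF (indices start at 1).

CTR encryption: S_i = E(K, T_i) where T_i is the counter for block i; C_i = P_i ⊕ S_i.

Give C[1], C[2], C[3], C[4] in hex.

C[1] = B8, C[2] = 07, C[3] = A0, C[4] = A2

C[1]: T = B0, S = E(K, T) = 8C; 34 ⊕ 8C = B8.
C[2]: T = B1, S = E(K, T) = 0C; 0B ⊕ 0C = 07.
C[3]: T = B2, S = E(K, T) = 8D; 2D ⊕ 8D = A0.
C[4]: T = B3, S = E(K, T) = 0D; AF ⊕ 0D = A2.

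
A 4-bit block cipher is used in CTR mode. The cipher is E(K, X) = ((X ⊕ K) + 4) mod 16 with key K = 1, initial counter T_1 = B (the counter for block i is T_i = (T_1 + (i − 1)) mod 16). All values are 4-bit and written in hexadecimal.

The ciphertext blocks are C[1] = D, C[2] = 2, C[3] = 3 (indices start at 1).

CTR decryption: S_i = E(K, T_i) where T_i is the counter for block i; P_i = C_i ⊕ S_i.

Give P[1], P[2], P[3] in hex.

P[1]: T = B, S = E(K, T) = E; D ⊕ E = 3.
P[2]: T = C, S = E(K, T) = 1; 2 ⊕ 1 = 3.
P[3]: T = D, S = E(K, T) = 0; 3 ⊕ 0 = 3.

P[1] = 3, P[2] = 3, P[3] = 3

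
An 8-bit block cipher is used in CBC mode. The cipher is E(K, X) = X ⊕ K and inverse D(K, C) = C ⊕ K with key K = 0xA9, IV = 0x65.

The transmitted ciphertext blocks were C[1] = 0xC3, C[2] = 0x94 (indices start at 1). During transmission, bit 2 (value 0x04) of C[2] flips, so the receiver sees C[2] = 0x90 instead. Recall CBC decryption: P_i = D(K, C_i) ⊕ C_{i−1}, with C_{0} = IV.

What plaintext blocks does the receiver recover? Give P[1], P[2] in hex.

Only C[2] changed, to 0x90. In CBC, a change in C_i garbles P_i and flips the same bit in P_{i+1}. Decrypting the received ciphertext:
P[1]: D(K, 0xC3) = 0x6A; 0x6A ⊕ 0x65 = 0x0F.
P[2]: D(K, 0x90) = 0x39; 0x39 ⊕ 0xC3 = 0xFA.
Blocks that differ from the original plaintext: P[2].

P[1] = 0x0F, P[2] = 0xFA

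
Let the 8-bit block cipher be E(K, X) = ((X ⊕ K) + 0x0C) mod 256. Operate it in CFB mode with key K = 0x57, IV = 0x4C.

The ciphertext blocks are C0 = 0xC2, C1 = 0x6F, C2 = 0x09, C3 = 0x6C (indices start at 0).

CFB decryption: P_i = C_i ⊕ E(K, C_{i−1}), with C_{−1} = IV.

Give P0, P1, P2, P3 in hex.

P0 = 0xE5, P1 = 0xCE, P2 = 0x4D, P3 = 0x06

P0: E(K, 0x4C) = 0x27; 0xC2 ⊕ 0x27 = 0xE5.
P1: E(K, 0xC2) = 0xA1; 0x6F ⊕ 0xA1 = 0xCE.
P2: E(K, 0x6F) = 0x44; 0x09 ⊕ 0x44 = 0x4D.
P3: E(K, 0x09) = 0x6A; 0x6C ⊕ 0x6A = 0x06.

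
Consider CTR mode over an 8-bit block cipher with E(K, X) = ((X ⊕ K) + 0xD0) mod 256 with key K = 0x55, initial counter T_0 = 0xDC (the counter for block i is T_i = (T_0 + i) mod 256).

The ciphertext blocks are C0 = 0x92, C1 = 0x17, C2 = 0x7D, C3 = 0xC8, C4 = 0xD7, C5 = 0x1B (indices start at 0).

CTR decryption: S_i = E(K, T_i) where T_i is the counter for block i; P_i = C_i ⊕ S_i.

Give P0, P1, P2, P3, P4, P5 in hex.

P0 = 0xCB, P1 = 0x4F, P2 = 0x26, P3 = 0x92, P4 = 0x52, P5 = 0x9F

P0: T = 0xDC, S = E(K, T) = 0x59; 0x92 ⊕ 0x59 = 0xCB.
P1: T = 0xDD, S = E(K, T) = 0x58; 0x17 ⊕ 0x58 = 0x4F.
P2: T = 0xDE, S = E(K, T) = 0x5B; 0x7D ⊕ 0x5B = 0x26.
P3: T = 0xDF, S = E(K, T) = 0x5A; 0xC8 ⊕ 0x5A = 0x92.
P4: T = 0xE0, S = E(K, T) = 0x85; 0xD7 ⊕ 0x85 = 0x52.
P5: T = 0xE1, S = E(K, T) = 0x84; 0x1B ⊕ 0x84 = 0x9F.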